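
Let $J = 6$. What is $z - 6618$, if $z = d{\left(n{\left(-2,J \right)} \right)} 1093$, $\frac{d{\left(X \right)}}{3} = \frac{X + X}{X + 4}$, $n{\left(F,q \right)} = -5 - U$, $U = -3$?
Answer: $-13176$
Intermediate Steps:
$n{\left(F,q \right)} = -2$ ($n{\left(F,q \right)} = -5 - -3 = -5 + 3 = -2$)
$d{\left(X \right)} = \frac{6 X}{4 + X}$ ($d{\left(X \right)} = 3 \frac{X + X}{X + 4} = 3 \frac{2 X}{4 + X} = \frac{6 X}{4 + X}$)
$z = -6558$ ($z = 6 \left(-2\right) \frac{1}{4 - 2} \cdot 1093 = 6 \left(-2\right) \frac{1}{2} \cdot 1093 = \left(-6\right) 1093 = -6558$)
$z - 6618 = -6558 - 6618 = -13176$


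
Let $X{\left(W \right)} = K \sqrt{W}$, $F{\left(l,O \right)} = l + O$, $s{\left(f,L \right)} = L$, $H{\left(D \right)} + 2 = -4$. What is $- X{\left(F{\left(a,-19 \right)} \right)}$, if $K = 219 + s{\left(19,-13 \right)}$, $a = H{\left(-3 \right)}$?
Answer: $- 1030 i \approx - 1030.0 i$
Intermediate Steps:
$H{\left(D \right)} = -6$ ($H{\left(D \right)} = -2 - 4 = -6$)
$a = -6$
$K = 206$ ($K = 219 - 13 = 206$)
$F{\left(l,O \right)} = O + l$
$X{\left(W \right)} = 206 \sqrt{W}$
$- X{\left(F{\left(a,-19 \right)} \right)} = - 206 \sqrt{-19 - 6} = - 206 \sqrt{-25} = - 206 \cdot 5 i = - 1030 i$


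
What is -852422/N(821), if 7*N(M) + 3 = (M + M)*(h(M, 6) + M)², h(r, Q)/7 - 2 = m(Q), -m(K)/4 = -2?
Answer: -5966954/1303552599 ≈ -0.0045775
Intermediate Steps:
m(K) = 8 (m(K) = -4*(-2) = 8)
h(r, Q) = 70 (h(r, Q) = 14 + 7*8 = 14 + 56 = 70)
N(M) = -3/7 + 2*M*(70 + M)²/7 (N(M) = -3/7 + ((M + M)*(70 + M)²)/7 = -3/7 + ((2*M)*(70 + M)²)/7 = -3/7 + (2*M*(70 + M)²)/7 = -3/7 + 2*M*(70 + M)²/7)
-852422/N(821) = -852422/(-3/7 + (2/7)*821*(70 + 821)²) = -852422/(-3/7 + (2/7)*821*891²) = -852422/(-3/7 + (2/7)*821*793881) = -852422/(-3/7 + 1303552602/7) = -852422/1303552599/7 = -852422*7/1303552599 = -5966954/1303552599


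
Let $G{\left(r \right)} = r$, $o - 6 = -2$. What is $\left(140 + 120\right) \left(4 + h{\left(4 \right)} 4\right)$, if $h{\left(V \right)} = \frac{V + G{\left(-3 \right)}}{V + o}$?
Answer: $1170$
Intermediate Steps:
$o = 4$ ($o = 6 - 2 = 4$)
$h{\left(V \right)} = \frac{-3 + V}{4 + V}$ ($h{\left(V \right)} = \frac{V - 3}{V + 4} = \frac{-3 + V}{4 + V}$)
$\left(140 + 120\right) \left(4 + h{\left(4 \right)} 4\right) = \left(140 + 120\right) \left(4 + \frac{-3 + 4}{4 + 4} \cdot 4\right) = 260 \left(4 + \frac{1}{8} \cdot 1 \cdot 4\right) = 260 \left(4 + \frac{1}{8} \cdot 4\right) = 260 \left(4 + \frac{1}{2}\right) = 260 \cdot \frac{9}{2} = 1170$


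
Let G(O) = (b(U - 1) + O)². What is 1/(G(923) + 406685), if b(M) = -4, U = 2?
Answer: 1/1251246 ≈ 7.9920e-7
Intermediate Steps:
G(O) = (-4 + O)²
1/(G(923) + 406685) = 1/((-4 + 923)² + 406685) = 1/(919² + 406685) = 1/(844561 + 406685) = 1/1251246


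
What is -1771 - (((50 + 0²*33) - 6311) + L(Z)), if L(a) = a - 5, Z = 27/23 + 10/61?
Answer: 6304608/1403 ≈ 4493.7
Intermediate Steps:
Z = 1877/1403 (Z = 27*(1/23) + 10*(1/61) = 27/23 + 10/61 = 1877/1403 ≈ 1.3378)
L(a) = -5 + a
-1771 - (((50 + 0²*33) - 6311) + L(Z)) = -1771 - (((50 + 0²*33) - 6311) + (-5 + 1877/1403)) = -1771 - (((50 + 0*33) - 6311) - 5138/1403) = -1771 - (((50 + 0) - 6311) - 5138/1403) = -1771 - ((50 - 6311) - 5138/1403) = -1771 - (-6261 - 5138/1403) = -1771 - 1*(-8789321/1403) = -1771 + 8789321/1403 = 6304608/1403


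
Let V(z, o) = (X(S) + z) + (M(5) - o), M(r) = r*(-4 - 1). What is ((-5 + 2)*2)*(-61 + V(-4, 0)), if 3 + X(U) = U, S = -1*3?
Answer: 576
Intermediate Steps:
M(r) = -5*r (M(r) = r*(-5) = -5*r)
S = -3
X(U) = -3 + U
V(z, o) = -31 + z - o (V(z, o) = ((-3 - 3) + z) + (-5*5 - o) = (-6 + z) + (-25 - o) = -31 + z - o)
((-5 + 2)*2)*(-61 + V(-4, 0)) = ((-5 + 2)*2)*(-61 + (-31 - 4 - 1*0)) = (-3*2)*(-61 + (-31 - 4 + 0)) = -6*(-61 - 35) = -6*(-96) = 576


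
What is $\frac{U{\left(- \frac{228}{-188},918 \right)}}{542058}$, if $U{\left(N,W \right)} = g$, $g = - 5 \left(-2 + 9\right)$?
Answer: $- \frac{35}{542058} \approx -6.4569 \cdot 10^{-5}$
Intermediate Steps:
$g = -35$ ($g = \left(-5\right) 7 = -35$)
$U{\left(N,W \right)} = -35$
$\frac{U{\left(- \frac{228}{-188},918 \right)}}{542058} = - \frac{35}{542058}$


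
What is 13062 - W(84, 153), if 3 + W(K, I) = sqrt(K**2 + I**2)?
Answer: 13065 - 3*sqrt(3385) ≈ 12890.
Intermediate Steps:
W(K, I) = -3 + sqrt(I**2 + K**2) (W(K, I) = -3 + sqrt(K**2 + I**2) = -3 + sqrt(I**2 + K**2))
13062 - W(84, 153) = 13062 - (-3 + sqrt(153**2 + 84**2)) = 13062 - (-3 + sqrt(23409 + 7056)) = 13062 - (-3 + sqrt(30465)) = 13062 - (-3 + 3*sqrt(3385)) = 13062 + (3 - 3*sqrt(3385)) = 13065 - 3*sqrt(3385)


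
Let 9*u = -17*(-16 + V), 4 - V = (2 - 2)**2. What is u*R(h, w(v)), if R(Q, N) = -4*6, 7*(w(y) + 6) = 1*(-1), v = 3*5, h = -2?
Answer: -544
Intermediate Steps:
V = 4 (V = 4 - (2 - 2)**2 = 4 - 1*0**2 = 4 - 1*0 = 4 + 0 = 4)
v = 15
w(y) = -43/7 (w(y) = -6 + (1*(-1))/7 = -6 + (1/7)*(-1) = -6 - 1/7 = -43/7)
R(Q, N) = -24
u = 68/3 (u = (-17*(-16 + 4))/9 = (-17*(-12))/9 = (1/9)*204 = 68/3 ≈ 22.667)
u*R(h, w(v)) = (68/3)*(-24) = -544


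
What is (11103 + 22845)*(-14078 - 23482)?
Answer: -1275086880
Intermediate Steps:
(11103 + 22845)*(-14078 - 23482) = 33948*(-37560) = -1275086880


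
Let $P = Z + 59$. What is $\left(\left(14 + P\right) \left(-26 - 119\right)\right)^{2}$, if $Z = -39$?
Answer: $24304900$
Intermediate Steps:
$P = 20$ ($P = -39 + 59 = 20$)
$\left(\left(14 + P\right) \left(-26 - 119\right)\right)^{2} = \left(\left(14 + 20\right) \left(-26 - 119\right)\right)^{2} = \left(34 \left(-145\right)\right)^{2} = \left(-4930\right)^{2} = 24304900$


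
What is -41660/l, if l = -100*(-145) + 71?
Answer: -41660/14571 ≈ -2.8591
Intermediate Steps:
l = 14571 (l = 14500 + 71 = 14571)
-41660/l = -41660/14571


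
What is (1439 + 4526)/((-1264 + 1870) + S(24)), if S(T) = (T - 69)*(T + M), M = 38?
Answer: -5965/2184 ≈ -2.7312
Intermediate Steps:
S(T) = (-69 + T)*(38 + T) (S(T) = (T - 69)*(T + 38) = (-69 + T)*(38 + T))
(1439 + 4526)/((-1264 + 1870) + S(24)) = (1439 + 4526)/((-1264 + 1870) + (-2622 + 24² - 31*24)) = 5965/(606 + (-2622 + 576 - 744)) = 5965/(606 - 2790) = 5965/(-2184) = 5965*(-1/2184) = -5965/2184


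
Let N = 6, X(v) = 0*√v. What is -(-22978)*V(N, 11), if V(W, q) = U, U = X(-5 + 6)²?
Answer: 0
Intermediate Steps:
X(v) = 0
U = 0 (U = 0² = 0)
V(W, q) = 0
-(-22978)*V(N, 11) = -(-22978)*0 = -1*0 = 0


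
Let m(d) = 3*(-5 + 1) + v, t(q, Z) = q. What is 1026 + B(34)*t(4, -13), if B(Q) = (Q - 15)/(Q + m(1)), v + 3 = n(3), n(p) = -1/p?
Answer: 14421/14 ≈ 1030.1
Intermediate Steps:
v = -10/3 (v = -3 - 1/3 = -3 - 1*⅓ = -3 - ⅓ = -10/3 ≈ -3.3333)
m(d) = -46/3 (m(d) = 3*(-5 + 1) - 10/3 = 3*(-4) - 10/3 = -12 - 10/3 = -46/3)
B(Q) = (-15 + Q)/(-46/3 + Q) (B(Q) = (Q - 15)/(Q - 46/3) = (-15 + Q)/(-46/3 + Q))
1026 + B(34)*t(4, -13) = 1026 + (3*(-15 + 34)/(-46 + 3*34))*4 = 1026 + (3*19/(-46 + 102))*4 = 1026 + (3*19/56)*4 = 1026 + (3*(1/56)*19)*4 = 1026 + (57/56)*4 = 1026 + 57/14 = 14421/14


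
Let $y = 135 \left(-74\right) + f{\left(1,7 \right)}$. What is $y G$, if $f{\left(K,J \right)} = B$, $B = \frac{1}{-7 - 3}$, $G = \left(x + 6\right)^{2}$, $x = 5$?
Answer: $- \frac{12088021}{10} \approx -1.2088 \cdot 10^{6}$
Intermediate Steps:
$G = 121$ ($G = \left(5 + 6\right)^{2} = 11^{2} = 121$)
$B = - \frac{1}{10}$ ($B = \frac{1}{-10} = - \frac{1}{10} \approx -0.1$)
$f{\left(K,J \right)} = - \frac{1}{10}$
$y = - \frac{99901}{10}$ ($y = 135 \left(-74\right) - \frac{1}{10} = -9990 - \frac{1}{10} = - \frac{99901}{10} \approx -9990.1$)
$y G = \left(- \frac{99901}{10}\right) 121 = - \frac{12088021}{10}$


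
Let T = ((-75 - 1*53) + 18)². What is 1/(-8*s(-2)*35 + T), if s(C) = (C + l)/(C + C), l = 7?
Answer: 1/12450 ≈ 8.0321e-5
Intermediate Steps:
s(C) = (7 + C)/(2*C) (s(C) = (C + 7)/(C + C) = (7 + C)/((2*C)) = (7 + C)*(1/(2*C)) = (7 + C)/(2*C))
T = 12100 (T = ((-75 - 53) + 18)² = (-128 + 18)² = (-110)² = 12100)
1/(-8*s(-2)*35 + T) = 1/(-4*(7 - 2)/(-2)*35 + 12100) = 1/(-4*(-1)*5/2*35 + 12100) = 1/(-8*(-5/4)*35 + 12100) = 1/(10*35 + 12100) = 1/(350 + 12100) = 1/12450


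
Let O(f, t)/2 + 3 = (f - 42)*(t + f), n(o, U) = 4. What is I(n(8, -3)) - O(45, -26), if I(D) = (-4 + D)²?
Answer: -108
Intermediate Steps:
O(f, t) = -6 + 2*(-42 + f)*(f + t) (O(f, t) = -6 + 2*((f - 42)*(t + f)) = -6 + 2*((-42 + f)*(f + t)) = -6 + 2*(-42 + f)*(f + t))
I(n(8, -3)) - O(45, -26) = (-4 + 4)² - (-6 - 84*45 - 84*(-26) + 2*45² + 2*45*(-26)) = 0² - (-6 - 3780 + 2184 + 2*2025 - 2340) = 0 - (-6 - 3780 + 2184 + 4050 - 2340) = 0 - 1*108 = 0 - 108 = -108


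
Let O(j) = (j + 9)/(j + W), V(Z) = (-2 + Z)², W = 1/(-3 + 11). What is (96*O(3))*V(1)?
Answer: 9216/25 ≈ 368.64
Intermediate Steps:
W = ⅛ (W = 1/8 = ⅛ ≈ 0.12500)
O(j) = (9 + j)/(⅛ + j) (O(j) = (j + 9)/(j + ⅛) = (9 + j)/(⅛ + j))
(96*O(3))*V(1) = (96*(8*(9 + 3)/(1 + 8*3)))*(-2 + 1)² = (96*(8*12/(1 + 24)))*(-1)² = (96*(8*12/25))*1 = (96*(8*(1/25)*12))*1 = (96*(96/25))*1 = (9216/25)*1 = 9216/25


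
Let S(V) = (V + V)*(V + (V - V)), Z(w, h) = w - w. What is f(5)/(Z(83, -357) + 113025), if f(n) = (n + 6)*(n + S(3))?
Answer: 23/10275 ≈ 0.0022384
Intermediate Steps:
Z(w, h) = 0
S(V) = 2*V**2 (S(V) = (2*V)*(V + 0) = (2*V)*V = 2*V**2)
f(n) = (6 + n)*(18 + n) (f(n) = (n + 6)*(n + 2*3**2) = (6 + n)*(n + 2*9) = (6 + n)*(n + 18) = (6 + n)*(18 + n))
f(5)/(Z(83, -357) + 113025) = (108 + 5**2 + 24*5)/(0 + 113025) = (108 + 25 + 120)/113025 = (1/113025)*253 = 23/10275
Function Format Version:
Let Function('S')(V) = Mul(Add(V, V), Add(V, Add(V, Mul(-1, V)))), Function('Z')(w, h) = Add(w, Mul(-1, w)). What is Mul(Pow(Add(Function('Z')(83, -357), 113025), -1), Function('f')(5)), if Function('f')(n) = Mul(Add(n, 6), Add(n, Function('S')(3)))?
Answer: Rational(23, 10275) ≈ 0.0022384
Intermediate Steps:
Function('Z')(w, h) = 0
Function('S')(V) = Mul(2, Pow(V, 2)) (Function('S')(V) = Mul(Mul(2, V), Add(V, 0)) = Mul(Mul(2, V), V) = Mul(2, Pow(V, 2)))
Function('f')(n) = Mul(Add(6, n), Add(18, n)) (Function('f')(n) = Mul(Add(n, 6), Add(n, Mul(2, Pow(3, 2)))) = Mul(Add(6, n), Add(n, Mul(2, 9))) = Mul(Add(6, n), Add(n, 18)) = Mul(Add(6, n), Add(18, n)))
Mul(Pow(Add(Function('Z')(83, -357), 113025), -1), Function('f')(5)) = Mul(Pow(Add(0, 113025), -1), Add(108, Pow(5, 2), Mul(24, 5))) = Mul(Pow(113025, -1), Add(108, 25, 120)) = Mul(Rational(1, 113025), 253) = Rational(23, 10275)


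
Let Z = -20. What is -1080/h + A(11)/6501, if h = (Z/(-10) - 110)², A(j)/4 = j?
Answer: -913/10638 ≈ -0.085824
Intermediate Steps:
A(j) = 4*j
h = 11664 (h = (-20/(-10) - 110)² = (-20*(-⅒) - 110)² = (2 - 110)² = (-108)² = 11664)
-1080/h + A(11)/6501 = -1080/11664 + (4*11)/6501 = -1080*1/11664 + 44*(1/6501) = -5/54 + 4/591 = -913/10638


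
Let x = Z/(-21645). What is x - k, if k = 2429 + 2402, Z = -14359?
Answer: -104552636/21645 ≈ -4830.3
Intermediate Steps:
k = 4831
x = 14359/21645 (x = -14359/(-21645) = -14359*(-1/21645) = 14359/21645 ≈ 0.66339)
x - k = 14359/21645 - 1*4831 = 14359/21645 - 4831 = -104552636/21645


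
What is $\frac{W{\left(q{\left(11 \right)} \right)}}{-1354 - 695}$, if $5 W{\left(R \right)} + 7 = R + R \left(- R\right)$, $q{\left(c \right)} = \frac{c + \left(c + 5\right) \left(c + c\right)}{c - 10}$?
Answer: $\frac{131413}{10245} \approx 12.827$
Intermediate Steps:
$q{\left(c \right)} = \frac{c + 2 c \left(5 + c\right)}{-10 + c}$ ($q{\left(c \right)} = \frac{c + \left(5 + c\right) 2 c}{-10 + c} = \frac{c + 2 c \left(5 + c\right)}{-10 + c}$)
$W{\left(R \right)} = - \frac{7}{5} - \frac{R^{2}}{5} + \frac{R}{5}$ ($W{\left(R \right)} = - \frac{7}{5} + \frac{R + R \left(- R\right)}{5} = - \frac{7}{5} + \frac{R - R^{2}}{5} = - \frac{7}{5} - \left(- \frac{R}{5} + \frac{R^{2}}{5}\right) = - \frac{7}{5} - \frac{R^{2}}{5} + \frac{R}{5}$)
$\frac{W{\left(q{\left(11 \right)} \right)}}{-1354 - 695} = \frac{- \frac{7}{5} - \frac{\left(\frac{11 \left(11 + 2 \cdot 11\right)}{-10 + 11}\right)^{2}}{5} + \frac{11 \frac{1}{-10 + 11} \left(11 + 2 \cdot 11\right)}{5}}{-1354 - 695} = \frac{- \frac{7}{5} - \frac{\left(\frac{11 \left(11 + 22\right)}{1}\right)^{2}}{5} + \frac{11 \cdot 1^{-1} \left(11 + 22\right)}{5}}{-2049} = \left(- \frac{7}{5} - \frac{\left(11 \cdot 1 \cdot 33\right)^{2}}{5} + \frac{11 \cdot 1 \cdot 33}{5}\right) \left(- \frac{1}{2049}\right) = \left(- \frac{7}{5} - \frac{363^{2}}{5} + \frac{1}{5} \cdot 363\right) \left(- \frac{1}{2049}\right) = \left(- \frac{7}{5} - \frac{131769}{5} + \frac{363}{5}\right) \left(- \frac{1}{2049}\right) = \left(- \frac{131413}{5}\right) \left(- \frac{1}{2049}\right) = \frac{131413}{10245}$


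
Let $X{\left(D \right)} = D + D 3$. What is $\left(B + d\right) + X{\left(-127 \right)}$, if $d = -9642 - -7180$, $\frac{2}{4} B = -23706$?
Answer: $-50382$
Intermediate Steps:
$B = -47412$ ($B = 2 \left(-23706\right) = -47412$)
$X{\left(D \right)} = 4 D$ ($X{\left(D \right)} = D + 3 D = 4 D$)
$d = -2462$ ($d = -9642 + 7180 = -2462$)
$\left(B + d\right) + X{\left(-127 \right)} = \left(-47412 - 2462\right) + 4 \left(-127\right) = -49874 - 508 = -50382$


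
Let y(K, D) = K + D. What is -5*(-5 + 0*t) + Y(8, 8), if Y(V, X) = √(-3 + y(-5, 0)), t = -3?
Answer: 25 + 2*I*√2 ≈ 25.0 + 2.8284*I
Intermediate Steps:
y(K, D) = D + K
Y(V, X) = 2*I*√2 (Y(V, X) = √(-3 + (0 - 5)) = √(-3 - 5) = √(-8) = 2*I*√2)
-5*(-5 + 0*t) + Y(8, 8) = -5*(-5 + 0*(-3)) + 2*I*√2 = -5*(-5 + 0) + 2*I*√2 = -5*(-5) + 2*I*√2 = 25 + 2*I*√2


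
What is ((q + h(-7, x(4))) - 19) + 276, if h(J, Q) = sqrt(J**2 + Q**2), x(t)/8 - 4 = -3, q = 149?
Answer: 406 + sqrt(113) ≈ 416.63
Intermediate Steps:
x(t) = 8 (x(t) = 32 + 8*(-3) = 32 - 24 = 8)
((q + h(-7, x(4))) - 19) + 276 = ((149 + sqrt((-7)**2 + 8**2)) - 19) + 276 = ((149 + sqrt(49 + 64)) - 19) + 276 = ((149 + sqrt(113)) - 19) + 276 = (130 + sqrt(113)) + 276 = 406 + sqrt(113)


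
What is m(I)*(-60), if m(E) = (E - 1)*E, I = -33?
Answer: -67320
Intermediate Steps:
m(E) = E*(-1 + E) (m(E) = (-1 + E)*E = E*(-1 + E))
m(I)*(-60) = -33*(-1 - 33)*(-60) = -33*(-34)*(-60) = 1122*(-60) = -67320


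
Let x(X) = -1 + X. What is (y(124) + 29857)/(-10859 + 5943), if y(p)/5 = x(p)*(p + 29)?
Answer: -30988/1229 ≈ -25.214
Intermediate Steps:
y(p) = 5*(-1 + p)*(29 + p) (y(p) = 5*((-1 + p)*(p + 29)) = 5*((-1 + p)*(29 + p)) = 5*(-1 + p)*(29 + p))
(y(124) + 29857)/(-10859 + 5943) = (5*(-1 + 124)*(29 + 124) + 29857)/(-10859 + 5943) = (5*123*153 + 29857)/(-4916) = (94095 + 29857)*(-1/4916) = 123952*(-1/4916) = -30988/1229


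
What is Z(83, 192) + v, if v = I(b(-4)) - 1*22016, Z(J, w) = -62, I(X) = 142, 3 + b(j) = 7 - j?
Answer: -21936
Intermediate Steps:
b(j) = 4 - j (b(j) = -3 + (7 - j) = 4 - j)
v = -21874 (v = 142 - 1*22016 = 142 - 22016 = -21874)
Z(83, 192) + v = -62 - 21874 = -21936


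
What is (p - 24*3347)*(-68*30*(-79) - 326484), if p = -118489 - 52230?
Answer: 41504094228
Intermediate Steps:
p = -170719
(p - 24*3347)*(-68*30*(-79) - 326484) = (-170719 - 24*3347)*(-68*30*(-79) - 326484) = (-170719 - 80328)*(-2040*(-79) - 326484) = -251047*(161160 - 326484) = -251047*(-165324) = 41504094228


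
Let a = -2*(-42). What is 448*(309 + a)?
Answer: 176064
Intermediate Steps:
a = 84
448*(309 + a) = 448*(309 + 84) = 448*393 = 176064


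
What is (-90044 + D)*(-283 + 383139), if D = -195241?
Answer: -109223073960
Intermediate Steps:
(-90044 + D)*(-283 + 383139) = (-90044 - 195241)*(-283 + 383139) = -285285*382856 = -109223073960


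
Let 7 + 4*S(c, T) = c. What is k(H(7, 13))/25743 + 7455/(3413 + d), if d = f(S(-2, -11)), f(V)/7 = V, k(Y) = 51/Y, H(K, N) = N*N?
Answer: 43244866993/19706618321 ≈ 2.1944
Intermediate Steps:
H(K, N) = N**2
S(c, T) = -7/4 + c/4
f(V) = 7*V
d = -63/4 (d = 7*(-7/4 + (1/4)*(-2)) = 7*(-7/4 - 1/2) = 7*(-9/4) = -63/4 ≈ -15.750)
k(H(7, 13))/25743 + 7455/(3413 + d) = (51/(13**2))/25743 + 7455/(3413 - 63/4) = (51/169)*(1/25743) + 7455/(13589/4) = (51*(1/169))*(1/25743) + 7455*(4/13589) = (51/169)*(1/25743) + 29820/13589 = 17/1450189 + 29820/13589 = 43244866993/19706618321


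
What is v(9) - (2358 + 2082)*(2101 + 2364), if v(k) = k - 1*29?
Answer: -19824620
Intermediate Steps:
v(k) = -29 + k (v(k) = k - 29 = -29 + k)
v(9) - (2358 + 2082)*(2101 + 2364) = (-29 + 9) - (2358 + 2082)*(2101 + 2364) = -20 - 4440*4465 = -20 - 1*19824600 = -20 - 19824600 = -19824620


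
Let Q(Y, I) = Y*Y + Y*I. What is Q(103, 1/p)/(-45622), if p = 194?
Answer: -2058249/8850668 ≈ -0.23255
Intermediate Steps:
Q(Y, I) = Y² + I*Y
Q(103, 1/p)/(-45622) = (103*(1/194 + 103))/(-45622) = (103*(1/194 + 103))*(-1/45622) = (103*(19983/194))*(-1/45622) = (2058249/194)*(-1/45622) = -2058249/8850668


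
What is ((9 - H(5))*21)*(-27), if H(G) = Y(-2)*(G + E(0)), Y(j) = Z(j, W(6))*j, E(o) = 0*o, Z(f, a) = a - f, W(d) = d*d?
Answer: -220563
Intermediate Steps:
W(d) = d²
E(o) = 0
Y(j) = j*(36 - j) (Y(j) = (6² - j)*j = (36 - j)*j = j*(36 - j))
H(G) = -76*G (H(G) = (-2*(36 - 1*(-2)))*(G + 0) = (-2*(36 + 2))*G = (-2*38)*G = -76*G)
((9 - H(5))*21)*(-27) = ((9 - (-76)*5)*21)*(-27) = ((9 - 1*(-380))*21)*(-27) = ((9 + 380)*21)*(-27) = (389*21)*(-27) = 8169*(-27) = -220563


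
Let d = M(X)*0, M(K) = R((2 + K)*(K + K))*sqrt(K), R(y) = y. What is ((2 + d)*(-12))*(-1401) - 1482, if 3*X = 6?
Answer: 32142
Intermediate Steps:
X = 2 (X = (1/3)*6 = 2)
M(K) = 2*K**(3/2)*(2 + K) (M(K) = ((2 + K)*(K + K))*sqrt(K) = ((2 + K)*(2*K))*sqrt(K) = (2*K*(2 + K))*sqrt(K) = 2*K**(3/2)*(2 + K))
d = 0 (d = (2*2**(3/2)*(2 + 2))*0 = (2*(2*sqrt(2))*4)*0 = (16*sqrt(2))*0 = 0)
((2 + d)*(-12))*(-1401) - 1482 = ((2 + 0)*(-12))*(-1401) - 1482 = (2*(-12))*(-1401) - 1482 = -24*(-1401) - 1482 = 33624 - 1482 = 32142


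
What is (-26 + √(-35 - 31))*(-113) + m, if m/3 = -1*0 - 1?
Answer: 2935 - 113*I*√66 ≈ 2935.0 - 918.02*I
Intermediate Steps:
m = -3 (m = 3*(-1*0 - 1) = 3*(0 - 1) = 3*(-1) = -3)
(-26 + √(-35 - 31))*(-113) + m = (-26 + √(-35 - 31))*(-113) - 3 = (-26 + √(-66))*(-113) - 3 = (-26 + I*√66)*(-113) - 3 = (2938 - 113*I*√66) - 3 = 2935 - 113*I*√66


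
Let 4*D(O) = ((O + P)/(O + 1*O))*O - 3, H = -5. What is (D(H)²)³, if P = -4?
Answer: 11390625/262144 ≈ 43.452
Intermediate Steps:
D(O) = -5/4 + O/8 (D(O) = (((O - 4)/(O + 1*O))*O - 3)/4 = (((-4 + O)/(O + O))*O - 3)/4 = (((-4 + O)/((2*O)))*O - 3)/4 = (((-4 + O)*(1/(2*O)))*O - 3)/4 = (((-4 + O)/(2*O))*O - 3)/4 = ((-2 + O/2) - 3)/4 = (-5 + O/2)/4 = -5/4 + O/8)
(D(H)²)³ = ((-5/4 + (⅛)*(-5))²)³ = ((-5/4 - 5/8)²)³ = ((-15/8)²)³ = (225/64)³ = 11390625/262144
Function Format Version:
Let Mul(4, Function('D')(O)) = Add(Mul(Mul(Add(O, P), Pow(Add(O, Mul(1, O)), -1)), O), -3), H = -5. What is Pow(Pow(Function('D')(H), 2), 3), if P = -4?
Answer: Rational(11390625, 262144) ≈ 43.452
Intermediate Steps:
Function('D')(O) = Add(Rational(-5, 4), Mul(Rational(1, 8), O)) (Function('D')(O) = Mul(Rational(1, 4), Add(Mul(Mul(Add(O, -4), Pow(Add(O, Mul(1, O)), -1)), O), -3)) = Mul(Rational(1, 4), Add(Mul(Mul(Add(-4, O), Pow(Add(O, O), -1)), O), -3)) = Mul(Rational(1, 4), Add(Mul(Mul(Add(-4, O), Pow(Mul(2, O), -1)), O), -3)) = Mul(Rational(1, 4), Add(Mul(Mul(Add(-4, O), Mul(Rational(1, 2), Pow(O, -1))), O), -3)) = Mul(Rational(1, 4), Add(Mul(Mul(Rational(1, 2), Pow(O, -1), Add(-4, O)), O), -3)) = Mul(Rational(1, 4), Add(Add(-2, Mul(Rational(1, 2), O)), -3)) = Mul(Rational(1, 4), Add(-5, Mul(Rational(1, 2), O))) = Add(Rational(-5, 4), Mul(Rational(1, 8), O)))
Pow(Pow(Function('D')(H), 2), 3) = Pow(Pow(Add(Rational(-5, 4), Mul(Rational(1, 8), -5)), 2), 3) = Pow(Pow(Add(Rational(-5, 4), Rational(-5, 8)), 2), 3) = Pow(Pow(Rational(-15, 8), 2), 3) = Pow(Rational(225, 64), 3) = Rational(11390625, 262144)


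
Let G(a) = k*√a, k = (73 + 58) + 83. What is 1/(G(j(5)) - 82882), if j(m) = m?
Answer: -41441/3434598472 - 107*√5/3434598472 ≈ -1.2135e-5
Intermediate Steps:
k = 214 (k = 131 + 83 = 214)
G(a) = 214*√a
1/(G(j(5)) - 82882) = 1/(214*√5 - 82882) = 1/(-82882 + 214*√5)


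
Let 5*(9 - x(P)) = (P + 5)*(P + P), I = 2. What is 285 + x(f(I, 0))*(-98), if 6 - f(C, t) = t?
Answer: 9951/5 ≈ 1990.2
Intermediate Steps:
f(C, t) = 6 - t
x(P) = 9 - 2*P*(5 + P)/5 (x(P) = 9 - (P + 5)*(P + P)/5 = 9 - (5 + P)*2*P/5 = 9 - 2*P*(5 + P)/5)
285 + x(f(I, 0))*(-98) = 285 + (9 - 2*(6 - 1*0) - 2*(6 - 1*0)**2/5)*(-98) = 285 + (9 - 2*(6 + 0) - 2*(6 + 0)**2/5)*(-98) = 285 + (9 - 2*6 - 2/5*6**2)*(-98) = 285 + (9 - 12 - 2/5*36)*(-98) = 285 + (9 - 12 - 72/5)*(-98) = 285 - 87/5*(-98) = 285 + 8526/5 = 9951/5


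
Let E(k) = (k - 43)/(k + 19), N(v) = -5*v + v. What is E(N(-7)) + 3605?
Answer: 169420/47 ≈ 3604.7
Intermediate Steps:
N(v) = -4*v
E(k) = (-43 + k)/(19 + k)
E(N(-7)) + 3605 = (-43 - 4*(-7))/(19 - 4*(-7)) + 3605 = (-43 + 28)/(19 + 28) + 3605 = -15/47 + 3605 = 169420/47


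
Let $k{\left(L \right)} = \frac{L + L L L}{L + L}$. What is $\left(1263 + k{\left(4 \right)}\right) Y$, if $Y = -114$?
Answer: $-144951$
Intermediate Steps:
$k{\left(L \right)} = \frac{L + L^{3}}{2 L}$ ($k{\left(L \right)} = \frac{L + L^{2} L}{2 L} = \left(L + L^{3}\right) \frac{1}{2 L} = \frac{L + L^{3}}{2 L}$)
$\left(1263 + k{\left(4 \right)}\right) Y = \left(1263 + \left(\frac{1}{2} + \frac{4^{2}}{2}\right)\right) \left(-114\right) = \left(1263 + \left(\frac{1}{2} + \frac{1}{2} \cdot 16\right)\right) \left(-114\right) = \left(1263 + \left(\frac{1}{2} + 8\right)\right) \left(-114\right) = \left(1263 + \frac{17}{2}\right) \left(-114\right) = \frac{2543}{2} \left(-114\right) = -144951$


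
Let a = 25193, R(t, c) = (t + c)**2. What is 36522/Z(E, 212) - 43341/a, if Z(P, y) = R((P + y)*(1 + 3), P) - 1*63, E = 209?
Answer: -8577079660/5015346861 ≈ -1.7102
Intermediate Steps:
R(t, c) = (c + t)**2
Z(P, y) = -63 + (4*y + 5*P)**2 (Z(P, y) = (P + (P + y)*(1 + 3))**2 - 1*63 = (P + (P + y)*4)**2 - 63 = (P + (4*P + 4*y))**2 - 63 = (4*y + 5*P)**2 - 63 = -63 + (4*y + 5*P)**2)
36522/Z(E, 212) - 43341/a = 36522/(-63 + (4*212 + 5*209)**2) - 43341/25193 = 36522/(-63 + (848 + 1045)**2) - 43341*1/25193 = 36522/(-63 + 1893**2) - 43341/25193 = 36522/(-63 + 3583449) - 43341/25193 = 36522/3583386 - 43341/25193 = 36522*(1/3583386) - 43341/25193 = 2029/199077 - 43341/25193 = -8577079660/5015346861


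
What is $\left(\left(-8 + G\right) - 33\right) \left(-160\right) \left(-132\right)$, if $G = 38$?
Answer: $-63360$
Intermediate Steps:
$\left(\left(-8 + G\right) - 33\right) \left(-160\right) \left(-132\right) = \left(\left(-8 + 38\right) - 33\right) \left(-160\right) \left(-132\right) = \left(30 - 33\right) \left(-160\right) \left(-132\right) = \left(-3\right) \left(-160\right) \left(-132\right) = 480 \left(-132\right) = -63360$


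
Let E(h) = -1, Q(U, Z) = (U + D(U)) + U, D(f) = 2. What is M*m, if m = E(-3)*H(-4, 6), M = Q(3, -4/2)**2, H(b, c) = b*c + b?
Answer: 1792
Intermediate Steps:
H(b, c) = b + b*c
Q(U, Z) = 2 + 2*U (Q(U, Z) = (U + 2) + U = (2 + U) + U = 2 + 2*U)
M = 64 (M = (2 + 2*3)**2 = (2 + 6)**2 = 8**2 = 64)
m = 28 (m = -(-4)*(1 + 6) = -(-4)*7 = -1*(-28) = 28)
M*m = 64*28 = 1792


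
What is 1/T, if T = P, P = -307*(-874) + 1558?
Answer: 1/269876 ≈ 3.7054e-6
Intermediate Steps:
P = 269876 (P = 268318 + 1558 = 269876)
T = 269876
1/T = 1/269876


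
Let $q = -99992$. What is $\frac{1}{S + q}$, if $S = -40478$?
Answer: $- \frac{1}{140470} \approx -7.119 \cdot 10^{-6}$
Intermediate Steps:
$\frac{1}{S + q} = \frac{1}{-40478 - 99992} = \frac{1}{-140470} = - \frac{1}{140470}$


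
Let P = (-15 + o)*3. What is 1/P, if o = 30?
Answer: 1/45 ≈ 0.022222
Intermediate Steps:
P = 45 (P = (-15 + 30)*3 = 15*3 = 45)
1/P = 1/45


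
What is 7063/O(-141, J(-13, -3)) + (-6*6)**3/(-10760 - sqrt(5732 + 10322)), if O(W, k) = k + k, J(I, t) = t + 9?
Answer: 45758223451/77174364 - 2592*sqrt(16054)/6431197 ≈ 592.87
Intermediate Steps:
J(I, t) = 9 + t
O(W, k) = 2*k
7063/O(-141, J(-13, -3)) + (-6*6)**3/(-10760 - sqrt(5732 + 10322)) = 7063/((2*(9 - 3))) + (-6*6)**3/(-10760 - sqrt(5732 + 10322)) = 7063/((2*6)) + (-36)**3/(-10760 - sqrt(16054)) = 7063/12 - 46656/(-10760 - sqrt(16054))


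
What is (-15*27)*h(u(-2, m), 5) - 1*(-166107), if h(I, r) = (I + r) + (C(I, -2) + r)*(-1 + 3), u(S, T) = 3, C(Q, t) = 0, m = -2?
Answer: 158817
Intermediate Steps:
h(I, r) = I + 3*r (h(I, r) = (I + r) + (0 + r)*(-1 + 3) = (I + r) + r*2 = (I + r) + 2*r = I + 3*r)
(-15*27)*h(u(-2, m), 5) - 1*(-166107) = (-15*27)*(3 + 3*5) - 1*(-166107) = -405*(3 + 15) + 166107 = -405*18 + 166107 = -7290 + 166107 = 158817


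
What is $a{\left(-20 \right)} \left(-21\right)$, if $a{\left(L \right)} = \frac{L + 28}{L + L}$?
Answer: $\frac{21}{5} \approx 4.2$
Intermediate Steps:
$a{\left(L \right)} = \frac{28 + L}{2 L}$
$a{\left(-20 \right)} \left(-21\right) = \frac{28 - 20}{2 \left(-20\right)} \left(-21\right) = \frac{1}{2} \left(- \frac{1}{20}\right) 8 \left(-21\right) = \left(- \frac{1}{5}\right) \left(-21\right) = \frac{21}{5}$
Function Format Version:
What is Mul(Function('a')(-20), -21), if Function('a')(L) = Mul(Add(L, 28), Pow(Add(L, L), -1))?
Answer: Rational(21, 5) ≈ 4.2000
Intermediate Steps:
Function('a')(L) = Mul(Rational(1, 2), Pow(L, -1), Add(28, L)) (Function('a')(L) = Mul(Add(28, L), Pow(Mul(2, L), -1)) = Mul(Add(28, L), Mul(Rational(1, 2), Pow(L, -1))) = Mul(Rational(1, 2), Pow(L, -1), Add(28, L)))
Mul(Function('a')(-20), -21) = Mul(Mul(Rational(1, 2), Pow(-20, -1), Add(28, -20)), -21) = Mul(Mul(Rational(1, 2), Rational(-1, 20), 8), -21) = Mul(Rational(-1, 5), -21) = Rational(21, 5)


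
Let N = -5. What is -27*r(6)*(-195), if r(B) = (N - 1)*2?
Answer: -63180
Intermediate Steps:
r(B) = -12 (r(B) = (-5 - 1)*2 = -6*2 = -12)
-27*r(6)*(-195) = -27*(-12)*(-195) = 324*(-195) = -63180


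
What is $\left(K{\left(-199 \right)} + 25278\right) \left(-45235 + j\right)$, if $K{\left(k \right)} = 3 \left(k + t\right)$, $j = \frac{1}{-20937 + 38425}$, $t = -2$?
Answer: $- \frac{19519644329325}{17488} \approx -1.1162 \cdot 10^{9}$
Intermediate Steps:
$j = \frac{1}{17488} \approx 5.7182 \cdot 10^{-5}$
$K{\left(k \right)} = -6 + 3 k$ ($K{\left(k \right)} = 3 \left(k - 2\right) = 3 \left(-2 + k\right) = -6 + 3 k$)
$\left(K{\left(-199 \right)} + 25278\right) \left(-45235 + j\right) = \left(\left(-6 + 3 \left(-199\right)\right) + 25278\right) \left(-45235 + \frac{1}{17488}\right) = \left(\left(-6 - 597\right) + 25278\right) \left(- \frac{791069679}{17488}\right) = \left(-603 + 25278\right) \left(- \frac{791069679}{17488}\right) = 24675 \left(- \frac{791069679}{17488}\right) = - \frac{19519644329325}{17488}$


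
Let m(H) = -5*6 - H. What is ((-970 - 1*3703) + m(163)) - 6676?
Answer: -11542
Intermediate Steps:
m(H) = -30 - H
((-970 - 1*3703) + m(163)) - 6676 = ((-970 - 1*3703) + (-30 - 1*163)) - 6676 = ((-970 - 3703) + (-30 - 163)) - 6676 = (-4673 - 193) - 6676 = -4866 - 6676 = -11542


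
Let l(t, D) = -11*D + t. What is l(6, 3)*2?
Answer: -54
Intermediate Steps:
l(t, D) = t - 11*D
l(6, 3)*2 = (6 - 11*3)*2 = (6 - 33)*2 = -27*2 = -54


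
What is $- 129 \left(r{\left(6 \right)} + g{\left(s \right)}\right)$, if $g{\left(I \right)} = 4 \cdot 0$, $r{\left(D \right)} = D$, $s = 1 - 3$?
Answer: $-774$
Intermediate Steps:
$s = -2$ ($s = 1 - 3 = -2$)
$g{\left(I \right)} = 0$
$- 129 \left(r{\left(6 \right)} + g{\left(s \right)}\right) = - 129 \left(6 + 0\right) = \left(-129\right) 6 = -774$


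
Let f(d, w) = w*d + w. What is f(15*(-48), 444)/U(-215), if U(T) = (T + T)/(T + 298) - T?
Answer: -8832196/5805 ≈ -1521.5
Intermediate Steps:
f(d, w) = w + d*w (f(d, w) = d*w + w = w + d*w)
U(T) = -T + 2*T/(298 + T) (U(T) = (2*T)/(298 + T) - T = 2*T/(298 + T) - T = -T + 2*T/(298 + T))
f(15*(-48), 444)/U(-215) = (444*(1 + 15*(-48)))/((-1*(-215)*(296 - 215)/(298 - 215))) = (444*(1 - 720))/((-1*(-215)*81/83)) = (444*(-719))/((-1*(-215)*1/83*81)) = -319236/17415/83 = -319236*83/17415 = -8832196/5805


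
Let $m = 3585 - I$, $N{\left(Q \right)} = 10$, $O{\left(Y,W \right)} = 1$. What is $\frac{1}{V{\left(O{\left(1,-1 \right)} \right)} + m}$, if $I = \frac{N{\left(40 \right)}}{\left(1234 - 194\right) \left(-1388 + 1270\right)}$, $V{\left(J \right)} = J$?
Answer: $\frac{12272}{44007393} \approx 0.00027886$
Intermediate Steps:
$I = - \frac{1}{12272}$ ($I = \frac{10}{\left(1234 - 194\right) \left(-1388 + 1270\right)} = \frac{10}{1040 \left(-118\right)} = \frac{10}{-122720} = 10 \left(- \frac{1}{122720}\right) = - \frac{1}{12272} \approx -8.1486 \cdot 10^{-5}$)
$m = \frac{43995121}{12272}$ ($m = 3585 - - \frac{1}{12272} = 3585 + \frac{1}{12272} = \frac{43995121}{12272} \approx 3585.0$)
$\frac{1}{V{\left(O{\left(1,-1 \right)} \right)} + m} = \frac{1}{1 + \frac{43995121}{12272}} = \frac{1}{\frac{44007393}{12272}} = \frac{12272}{44007393}$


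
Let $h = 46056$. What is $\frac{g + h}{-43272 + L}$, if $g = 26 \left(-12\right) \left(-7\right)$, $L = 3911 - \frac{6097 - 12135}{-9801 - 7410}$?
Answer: $- \frac{830258640}{677448209} \approx -1.2256$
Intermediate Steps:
$L = \frac{67306183}{17211}$ ($L = 3911 - - \frac{6038}{-17211} = 3911 - \left(-6038\right) \left(- \frac{1}{17211}\right) = 3911 - \frac{6038}{17211} = \frac{67306183}{17211} \approx 3910.6$)
$g = 2184$ ($g = \left(-312\right) \left(-7\right) = 2184$)
$\frac{g + h}{-43272 + L} = \frac{2184 + 46056}{-43272 + \frac{67306183}{17211}} = \frac{48240}{- \frac{677448209}{17211}} = 48240 \left(- \frac{17211}{677448209}\right) = - \frac{830258640}{677448209}$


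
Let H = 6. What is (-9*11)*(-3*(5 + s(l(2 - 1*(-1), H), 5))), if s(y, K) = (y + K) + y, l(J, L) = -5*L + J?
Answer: -13068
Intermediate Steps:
l(J, L) = J - 5*L
s(y, K) = K + 2*y (s(y, K) = (K + y) + y = K + 2*y)
(-9*11)*(-3*(5 + s(l(2 - 1*(-1), H), 5))) = (-9*11)*(-3*(5 + (5 + 2*((2 - 1*(-1)) - 5*6)))) = -(-297)*(5 + (5 + 2*((2 + 1) - 30))) = -(-297)*(5 + (5 + 2*(3 - 30))) = -(-297)*(5 + (5 + 2*(-27))) = -(-297)*(5 + (5 - 54)) = -(-297)*(5 - 49) = -(-297)*(-44) = -99*132 = -13068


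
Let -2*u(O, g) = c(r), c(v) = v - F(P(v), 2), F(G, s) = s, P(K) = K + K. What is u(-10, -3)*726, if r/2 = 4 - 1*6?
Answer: 2178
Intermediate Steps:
r = -4 (r = 2*(4 - 1*6) = 2*(4 - 6) = 2*(-2) = -4)
P(K) = 2*K
c(v) = -2 + v (c(v) = v - 1*2 = v - 2 = -2 + v)
u(O, g) = 3 (u(O, g) = -(-2 - 4)/2 = -½*(-6) = 3)
u(-10, -3)*726 = 3*726 = 2178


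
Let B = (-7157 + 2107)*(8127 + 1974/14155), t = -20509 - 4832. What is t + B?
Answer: -116261795961/2831 ≈ -4.1067e+7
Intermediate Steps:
t = -25341
B = -116190055590/2831 (B = -5050*(8127 + 1974*(1/14155)) = -5050*(8127 + 1974/14155) = -5050*115039659/14155 = -116190055590/2831 ≈ -4.1042e+7)
t + B = -25341 - 116190055590/2831 = -116261795961/2831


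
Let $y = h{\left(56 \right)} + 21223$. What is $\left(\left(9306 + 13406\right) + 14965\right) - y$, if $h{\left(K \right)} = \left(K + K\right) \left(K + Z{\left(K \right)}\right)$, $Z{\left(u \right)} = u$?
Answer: $3910$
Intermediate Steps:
$h{\left(K \right)} = 4 K^{2}$ ($h{\left(K \right)} = \left(K + K\right) \left(K + K\right) = 2 K 2 K = 4 K^{2}$)
$y = 33767$ ($y = 4 \cdot 56^{2} + 21223 = 4 \cdot 3136 + 21223 = 12544 + 21223 = 33767$)
$\left(\left(9306 + 13406\right) + 14965\right) - y = \left(\left(9306 + 13406\right) + 14965\right) - 33767 = \left(22712 + 14965\right) - 33767 = 37677 - 33767 = 3910$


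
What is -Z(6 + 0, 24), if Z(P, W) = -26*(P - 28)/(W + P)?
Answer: -286/15 ≈ -19.067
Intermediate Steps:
Z(P, W) = -26*(-28 + P)/(P + W)
-Z(6 + 0, 24) = -26*(28 - (6 + 0))/((6 + 0) + 24) = -26*(28 - 1*6)/(6 + 24) = -26*(28 - 6)/30 = -26*22/30 = -1*286/15 = -286/15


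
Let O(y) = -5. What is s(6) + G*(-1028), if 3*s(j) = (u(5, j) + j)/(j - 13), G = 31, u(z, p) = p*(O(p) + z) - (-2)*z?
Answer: -669244/21 ≈ -31869.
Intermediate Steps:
u(z, p) = 2*z + p*(-5 + z) (u(z, p) = p*(-5 + z) - (-2)*z = p*(-5 + z) + 2*z = 2*z + p*(-5 + z))
s(j) = (10 + j)/(3*(-13 + j)) (s(j) = (((-5*j + 2*5 + j*5) + j)/(j - 13))/3 = (((-5*j + 10 + 5*j) + j)/(-13 + j))/3 = ((10 + j)/(-13 + j))/3 = (10 + j)/(3*(-13 + j)))
s(6) + G*(-1028) = (10 + 6)/(3*(-13 + 6)) + 31*(-1028) = (⅓)*16/(-7) - 31868 = (⅓)*(-⅐)*16 - 31868 = -16/21 - 31868 = -669244/21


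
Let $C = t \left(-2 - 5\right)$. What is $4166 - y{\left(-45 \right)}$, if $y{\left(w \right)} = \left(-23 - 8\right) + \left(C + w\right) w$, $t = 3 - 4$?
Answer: $2487$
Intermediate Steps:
$t = -1$ ($t = 3 - 4 = -1$)
$C = 7$ ($C = - (-2 - 5) = \left(-1\right) \left(-7\right) = 7$)
$y{\left(w \right)} = -31 + w \left(7 + w\right)$ ($y{\left(w \right)} = \left(-23 - 8\right) + \left(7 + w\right) w = -31 + w \left(7 + w\right)$)
$4166 - y{\left(-45 \right)} = 4166 - \left(-31 + \left(-45\right)^{2} + 7 \left(-45\right)\right) = 4166 - \left(-31 + 2025 - 315\right) = 4166 - 1679 = 2487$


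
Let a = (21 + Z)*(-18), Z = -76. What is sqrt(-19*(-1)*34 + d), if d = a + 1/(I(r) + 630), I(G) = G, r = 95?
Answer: 3*sqrt(3821881)/145 ≈ 40.448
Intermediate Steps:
a = 990 (a = (21 - 76)*(-18) = -55*(-18) = 990)
d = 717751/725 (d = 990 + 1/(95 + 630) = 990 + 1/725 = 717751/725 ≈ 990.00)
sqrt(-19*(-1)*34 + d) = sqrt(-19*(-1)*34 + 717751/725) = sqrt(19*34 + 717751/725) = sqrt(646 + 717751/725) = sqrt(1186101/725) = 3*sqrt(3821881)/145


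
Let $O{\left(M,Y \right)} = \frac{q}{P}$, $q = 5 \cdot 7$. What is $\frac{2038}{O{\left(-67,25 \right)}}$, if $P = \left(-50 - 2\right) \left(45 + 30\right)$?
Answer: $- \frac{1589640}{7} \approx -2.2709 \cdot 10^{5}$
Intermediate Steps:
$q = 35$
$P = -3900$ ($P = \left(-52\right) 75 = -3900$)
$O{\left(M,Y \right)} = - \frac{7}{780}$ ($O{\left(M,Y \right)} = \frac{35}{-3900} = 35 \left(- \frac{1}{3900}\right) = - \frac{7}{780}$)
$\frac{2038}{O{\left(-67,25 \right)}} = \frac{2038}{- \frac{7}{780}} = 2038 \left(- \frac{780}{7}\right) = - \frac{1589640}{7}$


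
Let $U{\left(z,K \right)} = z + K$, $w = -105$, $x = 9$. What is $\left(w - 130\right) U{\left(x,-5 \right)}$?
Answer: $-940$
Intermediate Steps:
$U{\left(z,K \right)} = K + z$
$\left(w - 130\right) U{\left(x,-5 \right)} = \left(-105 - 130\right) \left(-5 + 9\right) = \left(-235\right) 4 = -940$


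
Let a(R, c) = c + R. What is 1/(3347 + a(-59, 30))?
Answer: 1/3318 ≈ 0.00030139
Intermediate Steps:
a(R, c) = R + c
1/(3347 + a(-59, 30)) = 1/(3347 + (-59 + 30)) = 1/(3347 - 29) = 1/3318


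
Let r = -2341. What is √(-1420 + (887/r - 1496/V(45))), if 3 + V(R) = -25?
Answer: I*√367072323205/16387 ≈ 36.972*I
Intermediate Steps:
V(R) = -28 (V(R) = -3 - 25 = -28)
√(-1420 + (887/r - 1496/V(45))) = √(-1420 + (887/(-2341) - 1496/(-28))) = √(-1420 + (887*(-1/2341) - 1496*(-1/28))) = √(-1420 + (-887/2341 + 374/7)) = √(-1420 + 869325/16387) = √(-22400215/16387) = I*√367072323205/16387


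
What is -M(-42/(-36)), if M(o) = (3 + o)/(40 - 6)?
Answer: -25/204 ≈ -0.12255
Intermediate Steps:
M(o) = 3/34 + o/34 (M(o) = (3 + o)/34 = (3 + o)*(1/34) = 3/34 + o/34)
-M(-42/(-36)) = -(3/34 + (-42/(-36))/34) = -(3/34 + (-42*(-1/36))/34) = -(3/34 + (1/34)*(7/6)) = -(3/34 + 7/204) = -1*25/204 = -25/204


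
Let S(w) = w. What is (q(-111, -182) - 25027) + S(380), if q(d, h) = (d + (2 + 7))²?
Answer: -14243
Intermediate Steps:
q(d, h) = (9 + d)² (q(d, h) = (d + 9)² = (9 + d)²)
(q(-111, -182) - 25027) + S(380) = ((9 - 111)² - 25027) + 380 = ((-102)² - 25027) + 380 = (10404 - 25027) + 380 = -14623 + 380 = -14243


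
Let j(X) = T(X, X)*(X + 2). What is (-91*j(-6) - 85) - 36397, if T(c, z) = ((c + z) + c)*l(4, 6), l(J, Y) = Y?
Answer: -75794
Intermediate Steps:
T(c, z) = 6*z + 12*c (T(c, z) = ((c + z) + c)*6 = (z + 2*c)*6 = 6*z + 12*c)
j(X) = 18*X*(2 + X) (j(X) = (6*X + 12*X)*(X + 2) = (18*X)*(2 + X) = 18*X*(2 + X))
(-91*j(-6) - 85) - 36397 = (-1638*(-6)*(2 - 6) - 85) - 36397 = (-1638*(-6)*(-4) - 85) - 36397 = (-91*432 - 85) - 36397 = (-39312 - 85) - 36397 = -39397 - 36397 = -75794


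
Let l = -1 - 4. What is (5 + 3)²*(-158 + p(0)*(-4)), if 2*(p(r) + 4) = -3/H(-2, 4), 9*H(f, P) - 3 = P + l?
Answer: -7360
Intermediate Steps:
l = -5
H(f, P) = -2/9 + P/9 (H(f, P) = ⅓ + (P - 5)/9 = ⅓ + (-5 + P)/9 = ⅓ + (-5/9 + P/9) = -2/9 + P/9)
p(r) = -43/4 (p(r) = -4 + (-3/(-2/9 + (⅑)*4))/2 = -4 + (-3/(-2/9 + 4/9))/2 = -4 + (-3/2/9)/2 = -4 + (-3*9/2)/2 = -4 + (½)*(-27/2) = -4 - 27/4 = -43/4)
(5 + 3)²*(-158 + p(0)*(-4)) = (5 + 3)²*(-158 - 43/4*(-4)) = 8²*(-158 + 43) = 64*(-115) = -7360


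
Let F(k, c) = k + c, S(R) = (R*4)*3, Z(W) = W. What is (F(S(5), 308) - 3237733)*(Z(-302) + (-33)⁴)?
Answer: -3838281453935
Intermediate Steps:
S(R) = 12*R (S(R) = (4*R)*3 = 12*R)
F(k, c) = c + k
(F(S(5), 308) - 3237733)*(Z(-302) + (-33)⁴) = ((308 + 12*5) - 3237733)*(-302 + (-33)⁴) = ((308 + 60) - 3237733)*(-302 + 1185921) = (368 - 3237733)*1185619 = -3237365*1185619 = -3838281453935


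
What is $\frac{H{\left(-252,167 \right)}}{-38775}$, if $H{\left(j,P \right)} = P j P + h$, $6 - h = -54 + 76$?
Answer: $\frac{7028044}{38775} \approx 181.25$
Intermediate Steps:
$h = -16$ ($h = 6 - \left(-54 + 76\right) = 6 - 22 = -16$)
$H{\left(j,P \right)} = -16 + j P^{2}$ ($H{\left(j,P \right)} = P j P - 16 = j P^{2} - 16 = -16 + j P^{2}$)
$\frac{H{\left(-252,167 \right)}}{-38775} = \frac{-16 - 252 \cdot 167^{2}}{-38775} = \left(-16 - 7028028\right) \left(- \frac{1}{38775}\right) = \left(-7028044\right) \left(- \frac{1}{38775}\right) = \frac{7028044}{38775}$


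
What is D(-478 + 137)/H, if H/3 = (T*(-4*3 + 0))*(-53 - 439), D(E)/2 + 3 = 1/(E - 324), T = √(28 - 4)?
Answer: -499*√6/17667720 ≈ -6.9182e-5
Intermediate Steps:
T = 2*√6 (T = √24 = 2*√6 ≈ 4.8990)
D(E) = -6 + 2/(-324 + E) (D(E) = -6 + 2/(E - 324) = -6 + 2/(-324 + E))
H = 35424*√6 (H = 3*(((2*√6)*(-4*3 + 0))*(-53 - 439)) = 3*(((2*√6)*(-12 + 0))*(-492)) = 3*(((2*√6)*(-12))*(-492)) = 3*(-24*√6*(-492)) = 3*(11808*√6) = 35424*√6 ≈ 86771.)
D(-478 + 137)/H = (2*(973 - 3*(-478 + 137))/(-324 + (-478 + 137)))/((35424*√6)) = (2*(973 - 3*(-341))/(-324 - 341))*(√6/212544) = (2*(973 + 1023)/(-665))*(√6/212544) = (2*(-1/665)*1996)*(√6/212544) = -499*√6/17667720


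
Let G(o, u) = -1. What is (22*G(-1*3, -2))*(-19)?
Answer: 418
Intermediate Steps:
(22*G(-1*3, -2))*(-19) = (22*(-1))*(-19) = -22*(-19) = 418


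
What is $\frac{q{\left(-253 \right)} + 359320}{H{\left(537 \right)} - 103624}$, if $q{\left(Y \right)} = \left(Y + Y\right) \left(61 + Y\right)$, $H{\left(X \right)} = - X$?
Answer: $- \frac{456472}{104161} \approx -4.3824$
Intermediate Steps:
$q{\left(Y \right)} = 2 Y \left(61 + Y\right)$
$\frac{q{\left(-253 \right)} + 359320}{H{\left(537 \right)} - 103624} = \frac{2 \left(-253\right) \left(61 - 253\right) + 359320}{\left(-1\right) 537 - 103624} = \frac{2 \left(-253\right) \left(-192\right) + 359320}{-537 - 103624} = \frac{97152 + 359320}{-104161} = 456472 \left(- \frac{1}{104161}\right) = - \frac{456472}{104161}$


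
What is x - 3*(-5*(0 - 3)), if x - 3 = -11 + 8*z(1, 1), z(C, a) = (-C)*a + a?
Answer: -53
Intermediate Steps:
z(C, a) = a - C*a (z(C, a) = -C*a + a = a - C*a)
x = -8 (x = 3 + (-11 + 8*(1*(1 - 1*1))) = 3 + (-11 + 8*(1*(1 - 1))) = 3 + (-11 + 8*(1*0)) = 3 + (-11 + 8*0) = 3 + (-11 + 0) = 3 - 11 = -8)
x - 3*(-5*(0 - 3)) = -8 - 3*(-5*(0 - 3)) = -8 - 3*(-5*(-3)) = -8 - 3*15 = -8 - 1*45 = -8 - 45 = -53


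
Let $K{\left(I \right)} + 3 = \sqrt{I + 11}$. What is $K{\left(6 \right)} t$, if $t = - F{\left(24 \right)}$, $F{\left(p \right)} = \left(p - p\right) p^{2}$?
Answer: $0$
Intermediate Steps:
$F{\left(p \right)} = 0$ ($F{\left(p \right)} = 0 p^{2} = 0$)
$K{\left(I \right)} = -3 + \sqrt{11 + I}$ ($K{\left(I \right)} = -3 + \sqrt{I + 11} = -3 + \sqrt{11 + I}$)
$t = 0$ ($t = \left(-1\right) 0 = 0$)
$K{\left(6 \right)} t = \left(-3 + \sqrt{11 + 6}\right) 0 = \left(-3 + \sqrt{17}\right) 0 = 0$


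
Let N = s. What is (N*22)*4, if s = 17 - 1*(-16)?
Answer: 2904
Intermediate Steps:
s = 33 (s = 17 + 16 = 33)
N = 33
(N*22)*4 = (33*22)*4 = 726*4 = 2904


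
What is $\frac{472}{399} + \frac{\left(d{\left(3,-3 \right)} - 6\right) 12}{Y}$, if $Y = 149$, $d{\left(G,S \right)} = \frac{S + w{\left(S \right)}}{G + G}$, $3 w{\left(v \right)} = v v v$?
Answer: $\frac{32024}{59451} \approx 0.53866$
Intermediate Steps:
$w{\left(v \right)} = \frac{v^{3}}{3}$ ($w{\left(v \right)} = \frac{v v v}{3} = \frac{v^{2} v}{3} = \frac{v^{3}}{3}$)
$d{\left(G,S \right)} = \frac{S + \frac{S^{3}}{3}}{2 G}$ ($d{\left(G,S \right)} = \frac{S + \frac{S^{3}}{3}}{G + G} = \frac{S + \frac{S^{3}}{3}}{2 G}$)
$\frac{472}{399} + \frac{\left(d{\left(3,-3 \right)} - 6\right) 12}{Y} = \frac{472}{399} + \frac{\left(\frac{1}{6} \left(-3\right) \frac{1}{3} \left(3 + \left(-3\right)^{2}\right) - 6\right) 12}{149} = 472 \cdot \frac{1}{399} + \left(\frac{1}{6} \left(-3\right) \frac{1}{3} \left(3 + 9\right) - 6\right) 12 \cdot \frac{1}{149} = \frac{472}{399} + \left(\frac{1}{6} \left(-3\right) \frac{1}{3} \cdot 12 - 6\right) 12 \cdot \frac{1}{149} = \frac{472}{399} + \left(-2 - 6\right) 12 \cdot \frac{1}{149} = \frac{472}{399} + \left(-8\right) 12 \cdot \frac{1}{149} = \frac{472}{399} - \frac{96}{149} = \frac{32024}{59451}$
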